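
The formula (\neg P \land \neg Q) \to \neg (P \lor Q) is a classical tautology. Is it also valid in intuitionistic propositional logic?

Yes

This is a constructively valid De Morgan direction (conjunction of negations to negated disjunction), which is intuitionistically derivable.
If both \neg P and \neg Q hold at a world, no accessible world forces P or forces Q, so none forces P \lor Q.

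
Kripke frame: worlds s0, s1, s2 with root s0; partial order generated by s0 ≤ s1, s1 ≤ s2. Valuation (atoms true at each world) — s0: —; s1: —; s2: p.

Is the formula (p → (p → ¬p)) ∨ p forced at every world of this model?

No

Not every world: s0 ⊮ (p → (p → ¬p)) ∨ p.
s0 ⊮ (p → (p → ¬p)) ∨ p: neither disjunct is forced at s0.
s0 ⊮ p → (p → ¬p): at the accessible world s2, s2 ⊩ p but s2 ⊮ p → ¬p.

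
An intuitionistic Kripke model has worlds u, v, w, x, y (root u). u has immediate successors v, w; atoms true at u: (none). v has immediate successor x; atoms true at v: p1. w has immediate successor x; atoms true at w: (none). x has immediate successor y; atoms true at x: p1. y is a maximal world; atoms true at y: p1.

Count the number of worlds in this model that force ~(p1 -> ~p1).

5

u: forces it.
v: forces it.
w: forces it.
x: forces it.
y: forces it.
Worlds forcing the formula: {u, v, w, x, y}.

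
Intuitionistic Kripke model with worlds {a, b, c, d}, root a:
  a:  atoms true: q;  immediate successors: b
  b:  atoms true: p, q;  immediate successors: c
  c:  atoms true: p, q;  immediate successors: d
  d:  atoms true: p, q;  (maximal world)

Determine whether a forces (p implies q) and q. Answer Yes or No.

a forces (p implies q) and q since a forces both conjuncts.

Yes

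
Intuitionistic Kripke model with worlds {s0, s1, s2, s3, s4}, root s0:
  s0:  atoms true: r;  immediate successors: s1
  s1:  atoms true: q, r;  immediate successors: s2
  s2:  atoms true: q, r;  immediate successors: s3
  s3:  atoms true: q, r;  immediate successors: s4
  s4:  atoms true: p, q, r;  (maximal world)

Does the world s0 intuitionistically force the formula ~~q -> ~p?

s0 ||-/- ~~q -> ~p: already at s0 itself, s0 ||- ~~q but s0 ||-/- ~p.
s0 ||-/- ~p since s4 is accessible from s0 and s4 ||- p.

No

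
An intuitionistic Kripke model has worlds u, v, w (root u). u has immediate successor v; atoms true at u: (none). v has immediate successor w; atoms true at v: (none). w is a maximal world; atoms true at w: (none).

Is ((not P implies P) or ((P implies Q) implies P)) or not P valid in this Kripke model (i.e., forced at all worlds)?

u forces ((not P implies P) or ((P implies Q) implies P)) or not P via the disjunct not P.
Since the root u forces ((not P implies P) or ((P implies Q) implies P)) or not P and forcing is persistent (monotone upward), every world forces it.

Yes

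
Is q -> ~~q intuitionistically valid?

This is double-negation introduction, which is intuitionistically derivable.
If a world forces q then every accessible world forces q (persistence), so none forces ~q; hence ~~q.

Yes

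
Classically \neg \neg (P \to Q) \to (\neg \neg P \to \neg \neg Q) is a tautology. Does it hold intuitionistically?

This is the distribution of double negation over implication, which is intuitionistically derivable.
Assume \neg \neg (P \to Q) and \neg \neg P; suppose \neg Q. Then P \to Q would give \neg P (by contraposition), contradicting \neg \neg P; so \neg (P \to Q), contradicting \neg \neg (P \to Q). Hence \neg \neg Q.

Yes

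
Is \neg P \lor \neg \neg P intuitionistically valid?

No

This is the weak law of excluded middle, which is not intuitionistically valid.
A Kripke countermodel: worlds u, v, w; order generated by u \le v, u \le w; atoms true at each world — u:{}; v:{P}; w:{}.
u \nVdash \neg P \lor \neg \neg P: neither disjunct is forced at u.
u \nVdash \neg P since v is accessible from u and v \Vdash P.
So the root u does not force the formula.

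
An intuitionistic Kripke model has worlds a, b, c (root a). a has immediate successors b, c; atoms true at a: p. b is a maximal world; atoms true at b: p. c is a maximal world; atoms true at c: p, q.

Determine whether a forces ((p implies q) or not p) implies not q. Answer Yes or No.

No

a does not force ((p implies q) or not p) implies not q: at the accessible world c, c forces (p implies q) or not p but c does not force not q.
c does not force not q since c is accessible from c and c forces q.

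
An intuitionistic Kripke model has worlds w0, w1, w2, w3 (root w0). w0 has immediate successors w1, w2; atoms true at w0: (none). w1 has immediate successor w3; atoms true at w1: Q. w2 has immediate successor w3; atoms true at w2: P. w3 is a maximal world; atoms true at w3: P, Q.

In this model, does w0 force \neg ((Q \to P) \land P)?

No

w0 \nVdash \neg ((Q \to P) \land P) since w2 is accessible from w0 and w2 \Vdash (Q \to P) \land P.
w2 \Vdash (Q \to P) \land P since w2 forces both conjuncts.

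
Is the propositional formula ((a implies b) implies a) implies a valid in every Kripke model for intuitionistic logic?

This is Peirce's law, which is not intuitionistically valid.
A Kripke countermodel: worlds s0, s1; order generated by s0 <= s1; atoms true at each world — s0:{}; s1:{a}.
s0 does not force ((a implies b) implies a) implies a: already at s0 itself, s0 forces (a implies b) implies a but s0 does not force a.
s0 lacks atom a, so s0 does not force a.
So the root s0 does not force the formula.

No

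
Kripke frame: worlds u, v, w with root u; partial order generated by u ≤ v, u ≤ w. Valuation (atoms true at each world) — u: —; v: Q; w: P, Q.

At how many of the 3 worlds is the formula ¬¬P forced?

u: does not force it — u ⊮ ¬¬P since v is accessible from u and v ⊩ ¬P.
v: does not force it — v ⊮ ¬¬P since v is accessible from v and v ⊩ ¬P.
w: forces it.
Worlds forcing the formula: {w}.

1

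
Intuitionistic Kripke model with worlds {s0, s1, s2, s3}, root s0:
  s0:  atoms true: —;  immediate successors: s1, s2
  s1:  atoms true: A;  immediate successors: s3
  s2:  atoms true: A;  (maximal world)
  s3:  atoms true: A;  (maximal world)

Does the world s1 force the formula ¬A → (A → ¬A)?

Yes

s1 ⊩ ¬A → (A → ¬A) vacuously: no world accessible from s1 forces the antecedent ¬A.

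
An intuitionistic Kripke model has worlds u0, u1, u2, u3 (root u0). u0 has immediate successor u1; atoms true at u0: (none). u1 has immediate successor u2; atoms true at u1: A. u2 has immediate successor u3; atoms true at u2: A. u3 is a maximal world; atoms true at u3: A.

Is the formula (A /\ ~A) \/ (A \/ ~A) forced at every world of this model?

Not every world: u0 ||-/- (A /\ ~A) \/ (A \/ ~A).
u0 ||-/- (A /\ ~A) \/ (A \/ ~A): neither disjunct is forced at u0.
u0 ||-/- A /\ ~A since u0 fails A.

No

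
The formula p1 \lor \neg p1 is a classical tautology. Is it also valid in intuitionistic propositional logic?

No

This is the law of excluded middle, which is not intuitionistically valid.
A Kripke countermodel: worlds 0, 1; order generated by 0 \le 1; atoms true at each world — 0:{}; 1:{p1}.
0 \nVdash p1 \lor \neg p1: neither disjunct is forced at 0.
0 lacks atom p1, so 0 \nVdash p1.
So the root 0 does not force the formula.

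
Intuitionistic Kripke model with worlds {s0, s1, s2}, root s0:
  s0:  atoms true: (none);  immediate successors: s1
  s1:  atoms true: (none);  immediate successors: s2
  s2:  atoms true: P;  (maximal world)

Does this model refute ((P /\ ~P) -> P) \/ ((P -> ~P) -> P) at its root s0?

No

s0 ||- ((P /\ ~P) -> P) \/ ((P -> ~P) -> P) via the disjunct (P /\ ~P) -> P.
So the root s0 forces ((P /\ ~P) -> P) \/ ((P -> ~P) -> P); the model is not a countermodel.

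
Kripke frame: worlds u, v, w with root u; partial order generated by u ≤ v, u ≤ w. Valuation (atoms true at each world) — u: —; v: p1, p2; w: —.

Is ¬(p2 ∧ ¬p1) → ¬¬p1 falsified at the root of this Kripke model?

u ⊮ ¬(p2 ∧ ¬p1) → ¬¬p1: already at u itself, u ⊩ ¬(p2 ∧ ¬p1) but u ⊮ ¬¬p1.
u ⊮ ¬¬p1 since w is accessible from u and w ⊩ ¬p1.
w ⊩ ¬p1: no world accessible from w forces p1.
So the root u does not force ¬(p2 ∧ ¬p1) → ¬¬p1; the model is a countermodel.

Yes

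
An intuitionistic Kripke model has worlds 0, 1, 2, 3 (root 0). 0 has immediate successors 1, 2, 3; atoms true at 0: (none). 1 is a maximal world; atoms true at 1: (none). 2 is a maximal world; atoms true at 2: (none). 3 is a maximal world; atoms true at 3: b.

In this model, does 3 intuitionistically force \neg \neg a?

3 \nVdash \neg \neg a since 3 is accessible from 3 and 3 \Vdash \neg a.
3 \Vdash \neg a: no world accessible from 3 forces a.

No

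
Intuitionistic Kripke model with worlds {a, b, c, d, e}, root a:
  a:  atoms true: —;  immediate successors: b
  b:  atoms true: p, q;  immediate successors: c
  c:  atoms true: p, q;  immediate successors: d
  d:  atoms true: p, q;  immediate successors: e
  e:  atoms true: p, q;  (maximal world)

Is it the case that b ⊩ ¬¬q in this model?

b ⊩ ¬¬q: no world accessible from b forces ¬q.

Yes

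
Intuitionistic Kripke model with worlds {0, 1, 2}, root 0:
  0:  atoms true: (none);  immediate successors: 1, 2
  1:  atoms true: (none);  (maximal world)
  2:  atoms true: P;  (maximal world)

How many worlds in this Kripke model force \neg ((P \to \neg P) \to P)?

1

0: does not force it — 0 \nVdash \neg ((P \to \neg P) \to P) since 2 is accessible from 0 and 2 \Vdash (P \to \neg P) \to P.
1: forces it.
2: does not force it — 2 \nVdash \neg ((P \to \neg P) \to P) since 2 is accessible from 2 and 2 \Vdash (P \to \neg P) \to P.
Worlds forcing the formula: {1}.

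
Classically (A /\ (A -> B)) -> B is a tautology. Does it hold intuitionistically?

This is modus ponens in implicational form, which is intuitionistically derivable.
If a world forces A and A -> B, then applying the implication at that world (which is accessible from itself) gives B.

Yes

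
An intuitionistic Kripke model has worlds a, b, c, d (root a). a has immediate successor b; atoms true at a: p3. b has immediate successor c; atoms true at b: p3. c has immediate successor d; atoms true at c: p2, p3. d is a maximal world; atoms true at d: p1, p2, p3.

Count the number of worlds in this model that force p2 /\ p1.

1

a: does not force it — a ||-/- p2 /\ p1 since a fails p2.
b: does not force it — b ||-/- p2 /\ p1 since b fails p2.
c: does not force it — c ||-/- p2 /\ p1 since c fails p1.
d: forces it.
Worlds forcing the formula: {d}.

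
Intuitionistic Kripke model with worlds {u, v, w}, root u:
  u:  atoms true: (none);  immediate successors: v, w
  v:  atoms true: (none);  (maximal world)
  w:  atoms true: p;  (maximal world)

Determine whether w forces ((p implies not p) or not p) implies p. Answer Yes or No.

w forces ((p implies not p) or not p) implies p vacuously: no world accessible from w forces the antecedent (p implies not p) or not p.

Yes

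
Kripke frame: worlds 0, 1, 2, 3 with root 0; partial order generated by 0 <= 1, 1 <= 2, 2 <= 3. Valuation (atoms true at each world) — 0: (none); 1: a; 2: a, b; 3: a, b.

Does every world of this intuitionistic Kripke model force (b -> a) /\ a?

No

Not every world: 0 ||-/- (b -> a) /\ a.
0 ||-/- (b -> a) /\ a since 0 fails a.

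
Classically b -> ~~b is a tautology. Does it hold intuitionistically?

Yes

This is double-negation introduction, which is intuitionistically derivable.
If a world forces b then every accessible world forces b (persistence), so none forces ~b; hence ~~b.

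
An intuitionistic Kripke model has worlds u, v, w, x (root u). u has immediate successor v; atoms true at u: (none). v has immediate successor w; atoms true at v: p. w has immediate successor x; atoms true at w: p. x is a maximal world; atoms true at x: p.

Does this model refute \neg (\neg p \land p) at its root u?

u \Vdash \neg (\neg p \land p): no world accessible from u forces \neg p \land p.
So the root u forces \neg (\neg p \land p); the model is not a countermodel.

No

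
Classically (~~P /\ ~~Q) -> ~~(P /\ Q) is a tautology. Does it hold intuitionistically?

This is the distribution of double negation over conjunction, which is intuitionistically derivable.
Assume ~~P, ~~Q, and ~(P /\ Q). From P we'd get ~Q (since P /\ Q is refuted), contradicting ~~Q; so ~P, contradicting ~~P.

Yes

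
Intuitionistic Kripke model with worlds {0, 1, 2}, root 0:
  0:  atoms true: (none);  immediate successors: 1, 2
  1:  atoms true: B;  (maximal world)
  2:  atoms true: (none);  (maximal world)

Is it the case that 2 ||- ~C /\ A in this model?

No

2 ||-/- ~C /\ A since 2 fails A.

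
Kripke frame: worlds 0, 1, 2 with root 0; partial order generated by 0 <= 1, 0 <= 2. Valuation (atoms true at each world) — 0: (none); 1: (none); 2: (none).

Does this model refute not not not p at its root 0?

0 forces not not not p: no world accessible from 0 forces not not p.
So the root 0 forces not not not p; the model is not a countermodel.

No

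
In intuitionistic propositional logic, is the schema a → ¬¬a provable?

This is double-negation introduction, which is intuitionistically derivable.
If a world forces a then every accessible world forces a (persistence), so none forces ¬a; hence ¬¬a.

Yes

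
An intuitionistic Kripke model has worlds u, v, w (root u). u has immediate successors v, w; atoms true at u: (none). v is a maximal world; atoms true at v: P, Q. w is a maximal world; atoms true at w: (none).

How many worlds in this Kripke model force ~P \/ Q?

u: does not force it — u ||-/- ~P \/ Q: neither disjunct is forced at u.
v: forces it.
w: forces it.
Worlds forcing the formula: {v, w}.

2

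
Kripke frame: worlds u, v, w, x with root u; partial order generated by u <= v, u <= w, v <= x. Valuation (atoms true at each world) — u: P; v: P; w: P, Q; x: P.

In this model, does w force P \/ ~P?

Yes

w ||- P \/ ~P via the disjunct P.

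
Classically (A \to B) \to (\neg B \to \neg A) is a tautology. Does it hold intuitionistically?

This is the forward direction of contraposition, which is intuitionistically derivable.
Assume A \to B and \neg B. If A held then B would follow, contradicting \neg B; so \neg A.

Yes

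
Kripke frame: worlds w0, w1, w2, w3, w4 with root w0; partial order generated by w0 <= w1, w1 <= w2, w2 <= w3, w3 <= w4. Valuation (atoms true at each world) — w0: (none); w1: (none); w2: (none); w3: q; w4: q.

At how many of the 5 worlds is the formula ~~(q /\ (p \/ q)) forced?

5

w0: forces it.
w1: forces it.
w2: forces it.
w3: forces it.
w4: forces it.
Worlds forcing the formula: {w0, w1, w2, w3, w4}.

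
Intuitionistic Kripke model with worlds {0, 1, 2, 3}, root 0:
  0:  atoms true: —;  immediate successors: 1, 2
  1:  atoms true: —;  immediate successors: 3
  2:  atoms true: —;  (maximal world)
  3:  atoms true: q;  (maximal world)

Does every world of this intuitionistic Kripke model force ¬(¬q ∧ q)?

0 ⊩ ¬(¬q ∧ q): no world accessible from 0 forces ¬q ∧ q.
Since the root 0 forces ¬(¬q ∧ q) and forcing is persistent (monotone upward), every world forces it.

Yes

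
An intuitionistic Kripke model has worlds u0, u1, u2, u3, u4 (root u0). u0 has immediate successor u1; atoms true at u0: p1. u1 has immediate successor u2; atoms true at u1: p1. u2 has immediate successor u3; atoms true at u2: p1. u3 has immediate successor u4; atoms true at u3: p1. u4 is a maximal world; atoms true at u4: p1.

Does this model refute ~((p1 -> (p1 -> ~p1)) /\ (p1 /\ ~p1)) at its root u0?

No

u0 ||- ~((p1 -> (p1 -> ~p1)) /\ (p1 /\ ~p1)): no world accessible from u0 forces (p1 -> (p1 -> ~p1)) /\ (p1 /\ ~p1).
So the root u0 forces ~((p1 -> (p1 -> ~p1)) /\ (p1 /\ ~p1)); the model is not a countermodel.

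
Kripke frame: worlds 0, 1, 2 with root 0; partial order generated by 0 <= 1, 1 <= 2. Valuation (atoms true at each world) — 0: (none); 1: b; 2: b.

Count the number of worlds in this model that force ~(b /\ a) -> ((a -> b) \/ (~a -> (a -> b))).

0: forces it.
1: forces it.
2: forces it.
Worlds forcing the formula: {0, 1, 2}.

3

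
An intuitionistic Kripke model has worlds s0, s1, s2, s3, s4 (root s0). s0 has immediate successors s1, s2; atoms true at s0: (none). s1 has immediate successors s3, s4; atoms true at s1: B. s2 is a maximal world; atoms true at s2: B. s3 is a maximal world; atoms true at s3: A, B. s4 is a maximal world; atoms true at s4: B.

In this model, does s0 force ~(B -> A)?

s0 ||-/- ~(B -> A) since s3 is accessible from s0 and s3 ||- B -> A.
s3 ||- B -> A: every world accessible from s3 that forces B (namely s3) also forces A.

No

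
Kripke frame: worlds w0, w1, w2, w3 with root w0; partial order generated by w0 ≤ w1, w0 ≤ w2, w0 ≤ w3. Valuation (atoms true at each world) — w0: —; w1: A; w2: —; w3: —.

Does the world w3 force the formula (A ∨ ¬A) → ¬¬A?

w3 ⊮ (A ∨ ¬A) → ¬¬A: already at w3 itself, w3 ⊩ A ∨ ¬A but w3 ⊮ ¬¬A.
w3 ⊮ ¬¬A since w3 is accessible from w3 and w3 ⊩ ¬A.
w3 ⊩ ¬A: no world accessible from w3 forces A.

No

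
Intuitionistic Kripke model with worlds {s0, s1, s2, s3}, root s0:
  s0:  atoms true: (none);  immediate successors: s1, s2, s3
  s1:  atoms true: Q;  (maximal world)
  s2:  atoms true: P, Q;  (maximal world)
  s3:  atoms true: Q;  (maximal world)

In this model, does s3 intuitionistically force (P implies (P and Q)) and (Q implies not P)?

s3 forces (P implies (P and Q)) and (Q implies not P) since s3 forces both conjuncts.

Yes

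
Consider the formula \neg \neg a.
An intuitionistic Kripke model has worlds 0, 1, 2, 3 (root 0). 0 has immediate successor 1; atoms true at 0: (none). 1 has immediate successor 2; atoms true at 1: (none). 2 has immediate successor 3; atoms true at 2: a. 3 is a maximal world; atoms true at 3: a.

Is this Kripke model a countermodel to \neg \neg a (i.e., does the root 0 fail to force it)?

No

0 \Vdash \neg \neg a: no world accessible from 0 forces \neg a.
So the root 0 forces \neg \neg a; the model is not a countermodel.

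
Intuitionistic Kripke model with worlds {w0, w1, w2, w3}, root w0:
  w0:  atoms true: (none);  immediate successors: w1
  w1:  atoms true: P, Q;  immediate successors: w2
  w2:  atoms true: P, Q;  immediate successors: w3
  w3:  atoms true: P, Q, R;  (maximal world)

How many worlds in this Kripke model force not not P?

w0: forces it.
w1: forces it.
w2: forces it.
w3: forces it.
Worlds forcing the formula: {w0, w1, w2, w3}.

4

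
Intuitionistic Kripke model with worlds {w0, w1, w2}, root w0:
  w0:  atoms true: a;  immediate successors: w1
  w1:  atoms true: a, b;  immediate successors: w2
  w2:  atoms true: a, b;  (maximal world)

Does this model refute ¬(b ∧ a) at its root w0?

Yes

w0 ⊮ ¬(b ∧ a) since w1 is accessible from w0 and w1 ⊩ b ∧ a.
w1 ⊩ b ∧ a since w1 forces both conjuncts.
So the root w0 does not force ¬(b ∧ a); the model is a countermodel.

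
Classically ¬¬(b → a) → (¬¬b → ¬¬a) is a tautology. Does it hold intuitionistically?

Yes

This is the distribution of double negation over implication, which is intuitionistically derivable.
Assume ¬¬(b → a) and ¬¬b; suppose ¬a. Then b → a would give ¬b (by contraposition), contradicting ¬¬b; so ¬(b → a), contradicting ¬¬(b → a). Hence ¬¬a.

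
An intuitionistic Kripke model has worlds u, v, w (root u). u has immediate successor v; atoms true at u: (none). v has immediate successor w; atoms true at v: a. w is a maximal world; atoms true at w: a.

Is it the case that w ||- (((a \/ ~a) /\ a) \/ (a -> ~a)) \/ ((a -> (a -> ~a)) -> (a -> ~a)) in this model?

Yes

w ||- (((a \/ ~a) /\ a) \/ (a -> ~a)) \/ ((a -> (a -> ~a)) -> (a -> ~a)) via the disjunct ((a \/ ~a) /\ a) \/ (a -> ~a).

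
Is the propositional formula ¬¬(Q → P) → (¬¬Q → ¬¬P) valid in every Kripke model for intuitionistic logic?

Yes

This is the distribution of double negation over implication, which is intuitionistically derivable.
Assume ¬¬(Q → P) and ¬¬Q; suppose ¬P. Then Q → P would give ¬Q (by contraposition), contradicting ¬¬Q; so ¬(Q → P), contradicting ¬¬(Q → P). Hence ¬¬P.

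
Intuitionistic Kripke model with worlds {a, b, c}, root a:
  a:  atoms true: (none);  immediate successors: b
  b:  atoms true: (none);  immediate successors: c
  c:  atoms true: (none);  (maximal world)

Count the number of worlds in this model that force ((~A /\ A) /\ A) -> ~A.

3

a: forces it.
b: forces it.
c: forces it.
Worlds forcing the formula: {a, b, c}.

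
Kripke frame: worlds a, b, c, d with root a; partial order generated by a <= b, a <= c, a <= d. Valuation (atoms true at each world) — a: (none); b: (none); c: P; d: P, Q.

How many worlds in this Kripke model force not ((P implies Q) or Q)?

1

a: does not force it — a does not force not ((P implies Q) or Q) since b is accessible from a and b forces (P implies Q) or Q.
b: does not force it.
c: forces it.
d: does not force it.
Worlds forcing the formula: {c}.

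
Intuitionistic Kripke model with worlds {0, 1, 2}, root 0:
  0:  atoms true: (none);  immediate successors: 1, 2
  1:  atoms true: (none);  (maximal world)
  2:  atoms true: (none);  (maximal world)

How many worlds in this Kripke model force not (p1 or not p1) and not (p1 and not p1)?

0: does not force it — 0 does not force not (p1 or not p1) and not (p1 and not p1) since 0 fails not (p1 or not p1).
1: does not force it — 1 does not force not (p1 or not p1) and not (p1 and not p1) since 1 fails not (p1 or not p1).
2: does not force it — 2 does not force not (p1 or not p1) and not (p1 and not p1) since 2 fails not (p1 or not p1).
Worlds forcing the formula: { }.

0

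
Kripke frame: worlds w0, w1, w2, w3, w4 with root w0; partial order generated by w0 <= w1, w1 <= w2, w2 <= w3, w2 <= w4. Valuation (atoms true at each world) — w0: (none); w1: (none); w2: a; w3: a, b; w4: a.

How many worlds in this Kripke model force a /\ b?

1

w0: does not force it — w0 ||-/- a /\ b since w0 fails a.
w1: does not force it — w1 ||-/- a /\ b since w1 fails a.
w2: does not force it.
w3: forces it.
w4: does not force it.
Worlds forcing the formula: {w3}.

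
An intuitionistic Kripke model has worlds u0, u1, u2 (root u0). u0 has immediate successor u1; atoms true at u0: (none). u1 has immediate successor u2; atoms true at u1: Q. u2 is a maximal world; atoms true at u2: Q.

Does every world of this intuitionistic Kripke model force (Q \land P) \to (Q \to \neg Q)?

Yes

u0 \Vdash (Q \land P) \to (Q \to \neg Q) vacuously: no world accessible from u0 forces the antecedent Q \land P.
Since the root u0 forces (Q \land P) \to (Q \to \neg Q) and forcing is persistent (monotone upward), every world forces it.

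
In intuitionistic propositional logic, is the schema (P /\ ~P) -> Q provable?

This is an instance of ex falso quodlibet, which is intuitionistically derivable.
No world can force both P and ~P, so the antecedent P /\ ~P is never forced and the implication holds vacuously at every world.

Yes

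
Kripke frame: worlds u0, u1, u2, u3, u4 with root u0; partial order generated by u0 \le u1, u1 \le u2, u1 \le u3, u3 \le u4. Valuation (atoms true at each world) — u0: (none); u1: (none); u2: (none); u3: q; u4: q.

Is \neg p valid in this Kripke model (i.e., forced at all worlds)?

u0 \Vdash \neg p: no world accessible from u0 forces p.
Since the root u0 forces \neg p and forcing is persistent (monotone upward), every world forces it.

Yes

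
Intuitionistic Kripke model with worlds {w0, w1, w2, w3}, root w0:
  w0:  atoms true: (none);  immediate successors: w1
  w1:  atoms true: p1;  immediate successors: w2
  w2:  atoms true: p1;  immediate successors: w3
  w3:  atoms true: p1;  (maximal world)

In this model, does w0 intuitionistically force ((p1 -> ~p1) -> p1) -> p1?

No

w0 ||-/- ((p1 -> ~p1) -> p1) -> p1: already at w0 itself, w0 ||- (p1 -> ~p1) -> p1 but w0 ||-/- p1.
w0 lacks atom p1, so w0 ||-/- p1.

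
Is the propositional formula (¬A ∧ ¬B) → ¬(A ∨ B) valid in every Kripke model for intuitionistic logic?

Yes

This is a constructively valid De Morgan direction (conjunction of negations to negated disjunction), which is intuitionistically derivable.
If both ¬A and ¬B hold at a world, no accessible world forces A or forces B, so none forces A ∨ B.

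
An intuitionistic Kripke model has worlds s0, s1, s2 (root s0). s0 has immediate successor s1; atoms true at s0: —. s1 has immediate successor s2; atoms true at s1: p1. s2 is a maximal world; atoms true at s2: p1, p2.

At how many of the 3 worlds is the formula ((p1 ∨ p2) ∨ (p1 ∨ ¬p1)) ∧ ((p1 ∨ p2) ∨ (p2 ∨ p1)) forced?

s0: does not force it — s0 ⊮ ((p1 ∨ p2) ∨ (p1 ∨ ¬p1)) ∧ ((p1 ∨ p2) ∨ (p2 ∨ p1)) since s0 fails (p1 ∨ p2) ∨ (p1 ∨ ¬p1).
s1: forces it.
s2: forces it.
Worlds forcing the formula: {s1, s2}.

2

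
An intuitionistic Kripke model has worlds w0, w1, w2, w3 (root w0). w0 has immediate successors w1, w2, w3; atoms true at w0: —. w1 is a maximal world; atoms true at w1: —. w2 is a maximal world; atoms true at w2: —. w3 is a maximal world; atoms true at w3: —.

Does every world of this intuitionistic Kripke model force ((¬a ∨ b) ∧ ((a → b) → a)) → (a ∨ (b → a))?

w0 ⊩ ((¬a ∨ b) ∧ ((a → b) → a)) → (a ∨ (b → a)) vacuously: no world accessible from w0 forces the antecedent (¬a ∨ b) ∧ ((a → b) → a).
Since the root w0 forces ((¬a ∨ b) ∧ ((a → b) → a)) → (a ∨ (b → a)) and forcing is persistent (monotone upward), every world forces it.

Yes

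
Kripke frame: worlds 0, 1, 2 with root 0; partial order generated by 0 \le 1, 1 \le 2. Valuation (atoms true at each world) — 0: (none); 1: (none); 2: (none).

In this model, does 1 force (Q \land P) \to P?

1 \Vdash (Q \land P) \to P vacuously: no world accessible from 1 forces the antecedent Q \land P.

Yes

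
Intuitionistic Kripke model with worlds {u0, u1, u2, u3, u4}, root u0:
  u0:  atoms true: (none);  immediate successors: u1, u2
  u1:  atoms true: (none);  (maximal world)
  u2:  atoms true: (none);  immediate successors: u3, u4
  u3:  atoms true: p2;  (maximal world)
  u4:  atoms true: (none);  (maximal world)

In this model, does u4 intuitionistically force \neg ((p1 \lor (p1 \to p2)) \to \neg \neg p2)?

u4 \Vdash \neg ((p1 \lor (p1 \to p2)) \to \neg \neg p2): no world accessible from u4 forces (p1 \lor (p1 \to p2)) \to \neg \neg p2.

Yes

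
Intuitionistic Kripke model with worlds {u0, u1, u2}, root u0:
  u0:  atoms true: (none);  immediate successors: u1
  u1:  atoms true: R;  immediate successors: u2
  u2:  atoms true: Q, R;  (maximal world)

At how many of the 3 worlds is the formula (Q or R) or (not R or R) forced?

u0: does not force it — u0 does not force (Q or R) or (not R or R): neither disjunct is forced at u0.
u1: forces it.
u2: forces it.
Worlds forcing the formula: {u1, u2}.

2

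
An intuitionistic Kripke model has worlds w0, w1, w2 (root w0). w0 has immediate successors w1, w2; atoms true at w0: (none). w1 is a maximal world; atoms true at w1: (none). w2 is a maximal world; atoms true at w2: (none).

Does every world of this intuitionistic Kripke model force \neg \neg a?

No

Not every world: w0 \nVdash \neg \neg a.
w0 \nVdash \neg \neg a since w0 is accessible from w0 and w0 \Vdash \neg a.
w0 \Vdash \neg a: no world accessible from w0 forces a.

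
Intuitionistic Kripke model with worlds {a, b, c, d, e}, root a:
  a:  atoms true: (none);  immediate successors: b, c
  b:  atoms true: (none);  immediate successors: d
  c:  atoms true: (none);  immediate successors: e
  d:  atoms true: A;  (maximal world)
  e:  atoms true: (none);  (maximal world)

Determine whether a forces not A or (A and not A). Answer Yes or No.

a does not force not A or (A and not A): neither disjunct is forced at a.
a does not force not A since d is accessible from a and d forces A.

No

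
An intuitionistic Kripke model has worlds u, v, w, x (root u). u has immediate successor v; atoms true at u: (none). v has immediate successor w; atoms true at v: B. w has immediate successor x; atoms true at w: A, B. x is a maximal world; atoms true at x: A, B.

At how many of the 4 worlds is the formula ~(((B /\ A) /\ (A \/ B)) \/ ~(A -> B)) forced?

0

u: does not force it — u ||-/- ~(((B /\ A) /\ (A \/ B)) \/ ~(A -> B)) since w is accessible from u and w ||- ((B /\ A) /\ (A \/ B)) \/ ~(A -> B).
v: does not force it — v ||-/- ~(((B /\ A) /\ (A \/ B)) \/ ~(A -> B)) since w is accessible from v and w ||- ((B /\ A) /\ (A \/ B)) \/ ~(A -> B).
w: does not force it.
x: does not force it.
Worlds forcing the formula: { }.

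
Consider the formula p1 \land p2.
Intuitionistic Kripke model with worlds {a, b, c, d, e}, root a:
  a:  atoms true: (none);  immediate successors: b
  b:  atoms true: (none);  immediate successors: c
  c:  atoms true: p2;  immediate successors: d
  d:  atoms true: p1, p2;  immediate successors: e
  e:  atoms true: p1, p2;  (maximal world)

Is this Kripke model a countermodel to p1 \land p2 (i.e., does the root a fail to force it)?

Yes

a \nVdash p1 \land p2 since a fails p1.
So the root a does not force p1 \land p2; the model is a countermodel.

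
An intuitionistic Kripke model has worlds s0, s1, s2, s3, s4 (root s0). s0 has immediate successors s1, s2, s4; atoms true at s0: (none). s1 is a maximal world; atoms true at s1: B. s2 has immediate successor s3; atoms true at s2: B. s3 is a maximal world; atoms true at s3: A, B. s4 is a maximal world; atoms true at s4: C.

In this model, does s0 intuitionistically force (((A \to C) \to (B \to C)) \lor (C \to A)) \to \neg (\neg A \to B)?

No

s0 \nVdash (((A \to C) \to (B \to C)) \lor (C \to A)) \to \neg (\neg A \to B): at the accessible world s1, s1 \Vdash ((A \to C) \to (B \to C)) \lor (C \to A) but s1 \nVdash \neg (\neg A \to B).
s1 \nVdash \neg (\neg A \to B) since s1 is accessible from s1 and s1 \Vdash \neg A \to B.
s1 \Vdash \neg A \to B: every world accessible from s1 that forces \neg A (namely s1) also forces B.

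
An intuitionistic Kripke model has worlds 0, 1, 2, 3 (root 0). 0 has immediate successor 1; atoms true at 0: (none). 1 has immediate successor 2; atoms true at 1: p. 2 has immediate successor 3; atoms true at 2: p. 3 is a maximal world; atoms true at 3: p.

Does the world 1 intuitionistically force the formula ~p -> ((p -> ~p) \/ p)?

1 ||- ~p -> ((p -> ~p) \/ p) vacuously: no world accessible from 1 forces the antecedent ~p.

Yes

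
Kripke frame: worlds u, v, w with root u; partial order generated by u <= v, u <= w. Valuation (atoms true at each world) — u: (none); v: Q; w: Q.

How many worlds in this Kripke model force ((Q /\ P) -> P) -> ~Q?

0

u: does not force it — u ||-/- ((Q /\ P) -> P) -> ~Q: already at u itself, u ||- (Q /\ P) -> P but u ||-/- ~Q.
v: does not force it — v ||-/- ((Q /\ P) -> P) -> ~Q: already at v itself, v ||- (Q /\ P) -> P but v ||-/- ~Q.
w: does not force it.
Worlds forcing the formula: { }.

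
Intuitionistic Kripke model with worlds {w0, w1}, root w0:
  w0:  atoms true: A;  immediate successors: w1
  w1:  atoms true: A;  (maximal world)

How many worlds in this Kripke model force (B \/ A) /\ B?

w0: does not force it — w0 ||-/- (B \/ A) /\ B since w0 fails B.
w1: does not force it — w1 ||-/- (B \/ A) /\ B since w1 fails B.
Worlds forcing the formula: { }.

0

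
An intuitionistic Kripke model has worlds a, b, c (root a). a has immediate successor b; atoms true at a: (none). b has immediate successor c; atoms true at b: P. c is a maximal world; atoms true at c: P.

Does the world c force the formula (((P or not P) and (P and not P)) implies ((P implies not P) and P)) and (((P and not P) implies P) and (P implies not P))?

No

c does not force (((P or not P) and (P and not P)) implies ((P implies not P) and P)) and (((P and not P) implies P) and (P implies not P)) since c fails ((P and not P) implies P) and (P implies not P).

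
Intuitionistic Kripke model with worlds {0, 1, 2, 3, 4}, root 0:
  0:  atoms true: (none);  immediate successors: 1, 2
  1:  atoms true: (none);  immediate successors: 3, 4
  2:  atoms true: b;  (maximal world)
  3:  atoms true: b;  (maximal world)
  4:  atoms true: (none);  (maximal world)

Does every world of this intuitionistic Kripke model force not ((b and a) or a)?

0 forces not ((b and a) or a): no world accessible from 0 forces (b and a) or a.
Since the root 0 forces not ((b and a) or a) and forcing is persistent (monotone upward), every world forces it.

Yes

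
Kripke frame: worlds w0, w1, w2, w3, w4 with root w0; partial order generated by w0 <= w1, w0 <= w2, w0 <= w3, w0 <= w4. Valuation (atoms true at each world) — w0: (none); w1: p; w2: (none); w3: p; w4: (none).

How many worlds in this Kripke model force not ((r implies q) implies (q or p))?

w0: does not force it — w0 does not force not ((r implies q) implies (q or p)) since w1 is accessible from w0 and w1 forces (r implies q) implies (q or p).
w1: does not force it — w1 does not force not ((r implies q) implies (q or p)) since w1 is accessible from w1 and w1 forces (r implies q) implies (q or p).
w2: forces it.
w3: does not force it.
w4: forces it.
Worlds forcing the formula: {w2, w4}.

2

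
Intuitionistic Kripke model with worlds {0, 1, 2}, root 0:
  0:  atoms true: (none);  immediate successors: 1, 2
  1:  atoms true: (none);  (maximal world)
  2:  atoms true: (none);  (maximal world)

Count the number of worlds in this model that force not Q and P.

0

0: does not force it — 0 does not force not Q and P since 0 fails P.
1: does not force it — 1 does not force not Q and P since 1 fails P.
2: does not force it — 2 does not force not Q and P since 2 fails P.
Worlds forcing the formula: { }.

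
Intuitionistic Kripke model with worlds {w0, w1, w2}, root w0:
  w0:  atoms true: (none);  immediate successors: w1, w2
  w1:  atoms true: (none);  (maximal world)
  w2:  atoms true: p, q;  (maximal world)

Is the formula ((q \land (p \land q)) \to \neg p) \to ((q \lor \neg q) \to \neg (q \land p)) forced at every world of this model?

w0 \Vdash ((q \land (p \land q)) \to \neg p) \to ((q \lor \neg q) \to \neg (q \land p)): every world accessible from w0 that forces (q \land (p \land q)) \to \neg p (namely w1) also forces (q \lor \neg q) \to \neg (q \land p).
Since the root w0 forces ((q \land (p \land q)) \to \neg p) \to ((q \lor \neg q) \to \neg (q \land p)) and forcing is persistent (monotone upward), every world forces it.

Yes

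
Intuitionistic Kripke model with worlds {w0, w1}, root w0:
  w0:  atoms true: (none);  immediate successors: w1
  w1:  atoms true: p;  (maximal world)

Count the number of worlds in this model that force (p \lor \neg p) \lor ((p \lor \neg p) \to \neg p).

1

w0: does not force it — w0 \nVdash (p \lor \neg p) \lor ((p \lor \neg p) \to \neg p): neither disjunct is forced at w0.
w1: forces it.
Worlds forcing the formula: {w1}.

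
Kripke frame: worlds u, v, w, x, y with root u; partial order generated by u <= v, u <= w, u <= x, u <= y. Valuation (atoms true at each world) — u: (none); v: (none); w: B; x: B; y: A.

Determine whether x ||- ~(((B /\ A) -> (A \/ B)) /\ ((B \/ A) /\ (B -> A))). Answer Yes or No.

x ||- ~(((B /\ A) -> (A \/ B)) /\ ((B \/ A) /\ (B -> A))): no world accessible from x forces ((B /\ A) -> (A \/ B)) /\ ((B \/ A) /\ (B -> A)).

Yes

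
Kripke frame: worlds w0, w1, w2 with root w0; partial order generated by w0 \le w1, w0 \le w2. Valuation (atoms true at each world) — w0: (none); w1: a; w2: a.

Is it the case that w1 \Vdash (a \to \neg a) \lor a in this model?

Yes

w1 \Vdash (a \to \neg a) \lor a via the disjunct a.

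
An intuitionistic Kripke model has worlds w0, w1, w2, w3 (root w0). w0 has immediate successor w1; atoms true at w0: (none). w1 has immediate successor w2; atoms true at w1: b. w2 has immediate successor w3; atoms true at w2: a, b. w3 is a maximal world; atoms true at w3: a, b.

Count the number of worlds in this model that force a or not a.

2

w0: does not force it — w0 does not force a or not a: neither disjunct is forced at w0.
w1: does not force it — w1 does not force a or not a: neither disjunct is forced at w1.
w2: forces it.
w3: forces it.
Worlds forcing the formula: {w2, w3}.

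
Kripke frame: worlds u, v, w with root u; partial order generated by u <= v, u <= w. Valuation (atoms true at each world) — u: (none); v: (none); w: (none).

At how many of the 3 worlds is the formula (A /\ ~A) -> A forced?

u: forces it.
v: forces it.
w: forces it.
Worlds forcing the formula: {u, v, w}.

3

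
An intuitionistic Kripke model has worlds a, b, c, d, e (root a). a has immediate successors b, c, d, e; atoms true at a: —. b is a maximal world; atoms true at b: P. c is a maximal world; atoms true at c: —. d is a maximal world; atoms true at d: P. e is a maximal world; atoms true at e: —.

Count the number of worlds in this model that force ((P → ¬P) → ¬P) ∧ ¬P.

2

a: does not force it — a ⊮ ((P → ¬P) → ¬P) ∧ ¬P since a fails ¬P.
b: does not force it — b ⊮ ((P → ¬P) → ¬P) ∧ ¬P since b fails ¬P.
c: forces it.
d: does not force it — d ⊮ ((P → ¬P) → ¬P) ∧ ¬P since d fails ¬P.
e: forces it.
Worlds forcing the formula: {c, e}.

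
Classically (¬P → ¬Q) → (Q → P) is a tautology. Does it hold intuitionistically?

No

This is the converse of contraposition, which is not intuitionistically valid.
A Kripke countermodel: worlds a, b; order generated by a ≤ b; atoms true at each world — a:{Q}; b:{P,Q}.
a ⊮ (¬P → ¬Q) → (Q → P): already at a itself, a ⊩ ¬P → ¬Q but a ⊮ Q → P.
a ⊮ Q → P: already at a itself, a ⊩ Q but a ⊮ P.
a lacks atom P, so a ⊮ P.
So the root a does not force the formula.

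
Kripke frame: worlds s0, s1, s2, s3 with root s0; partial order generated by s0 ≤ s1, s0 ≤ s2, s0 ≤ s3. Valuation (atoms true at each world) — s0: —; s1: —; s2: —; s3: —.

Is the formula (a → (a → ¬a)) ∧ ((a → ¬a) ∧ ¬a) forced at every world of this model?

s0 ⊩ (a → (a → ¬a)) ∧ ((a → ¬a) ∧ ¬a) since s0 forces both conjuncts.
Since the root s0 forces (a → (a → ¬a)) ∧ ((a → ¬a) ∧ ¬a) and forcing is persistent (monotone upward), every world forces it.

Yes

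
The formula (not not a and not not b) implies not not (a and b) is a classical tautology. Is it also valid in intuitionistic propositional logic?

Yes

This is the distribution of double negation over conjunction, which is intuitionistically derivable.
Assume not not a, not not b, and not (a and b). From a we'd get not b (since a and b is refuted), contradicting not not b; so not a, contradicting not not a.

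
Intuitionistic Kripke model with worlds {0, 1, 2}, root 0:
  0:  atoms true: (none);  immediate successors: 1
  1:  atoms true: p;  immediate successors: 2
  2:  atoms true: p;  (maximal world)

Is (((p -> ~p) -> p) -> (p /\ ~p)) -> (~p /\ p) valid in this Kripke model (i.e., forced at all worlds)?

Yes

0 ||- (((p -> ~p) -> p) -> (p /\ ~p)) -> (~p /\ p) vacuously: no world accessible from 0 forces the antecedent ((p -> ~p) -> p) -> (p /\ ~p).
Since the root 0 forces (((p -> ~p) -> p) -> (p /\ ~p)) -> (~p /\ p) and forcing is persistent (monotone upward), every world forces it.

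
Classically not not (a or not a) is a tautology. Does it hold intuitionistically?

This is the double negation of excluded middle, which is intuitionistically derivable.
Assuming not (a or not a): from a we'd get a or not a, so not a; but then a or not a again — contradiction. Hence not not (a or not a).

Yes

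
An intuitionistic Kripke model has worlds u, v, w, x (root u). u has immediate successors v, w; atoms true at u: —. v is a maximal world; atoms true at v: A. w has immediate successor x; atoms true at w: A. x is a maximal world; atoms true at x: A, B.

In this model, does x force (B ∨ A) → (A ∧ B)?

x ⊩ (B ∨ A) → (A ∧ B): every world accessible from x that forces B ∨ A (namely x) also forces A ∧ B.

Yes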